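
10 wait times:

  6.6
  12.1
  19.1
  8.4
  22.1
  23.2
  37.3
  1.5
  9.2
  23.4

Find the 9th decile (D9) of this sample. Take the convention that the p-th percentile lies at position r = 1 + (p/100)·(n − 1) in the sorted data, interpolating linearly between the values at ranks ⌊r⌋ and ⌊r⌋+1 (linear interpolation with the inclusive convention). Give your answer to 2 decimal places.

Sorted: 1.5, 6.6, 8.4, 9.2, 12.1, 19.1, 22.1, 23.2, 23.4, 37.3.
n = 10.
r = 1 + (90/100)·(10 − 1) = 1 + 8.1 = 9.1.
Rank 9 is 23.4 and rank 10 is 37.3.
Interpolate: 23.4 + 0.1·(37.3 − 23.4) = 23.4 + 0.1·13.9 = 24.79.

24.79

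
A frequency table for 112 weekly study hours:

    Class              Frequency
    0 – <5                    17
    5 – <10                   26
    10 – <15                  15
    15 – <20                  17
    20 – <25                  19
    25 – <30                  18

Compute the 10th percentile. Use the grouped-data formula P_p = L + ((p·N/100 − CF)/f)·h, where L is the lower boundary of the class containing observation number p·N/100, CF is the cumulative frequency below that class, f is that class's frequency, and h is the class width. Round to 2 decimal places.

3.29

N = 112; target position k = 10/100 · 112 = 11.2.
Cumulative frequencies: 17, 43, 58, 75, 94, 112.
Observation 11.2 falls in the class 0 – <5.
L = 0, CF = 0, f = 17, h = 5.
P10 = 0 + ((11.2 − 0)/17)·5 = 0 + 3.29412 = 3.29412.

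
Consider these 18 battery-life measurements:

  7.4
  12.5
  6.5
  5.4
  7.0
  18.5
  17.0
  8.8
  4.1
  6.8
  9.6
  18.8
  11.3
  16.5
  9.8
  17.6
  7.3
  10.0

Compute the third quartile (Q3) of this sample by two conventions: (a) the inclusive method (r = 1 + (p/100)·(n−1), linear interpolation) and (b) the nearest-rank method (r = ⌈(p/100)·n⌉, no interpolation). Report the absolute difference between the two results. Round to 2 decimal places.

Sorted: 4.1, 5.4, 6.5, 6.8, 7.0, 7.3, 7.4, 8.8, 9.6, 9.8, 10.0, 11.3, 12.5, 16.5, 17.0, 17.6, 18.5, 18.8.
n = 18.
(a) r = 13.75; between ranks 13 (12.5) and 14 (16.5): 15.5.
(b) the nearest-rank method: rank 14 → 16.5.
|15.5 − 16.5| = 1.

1.00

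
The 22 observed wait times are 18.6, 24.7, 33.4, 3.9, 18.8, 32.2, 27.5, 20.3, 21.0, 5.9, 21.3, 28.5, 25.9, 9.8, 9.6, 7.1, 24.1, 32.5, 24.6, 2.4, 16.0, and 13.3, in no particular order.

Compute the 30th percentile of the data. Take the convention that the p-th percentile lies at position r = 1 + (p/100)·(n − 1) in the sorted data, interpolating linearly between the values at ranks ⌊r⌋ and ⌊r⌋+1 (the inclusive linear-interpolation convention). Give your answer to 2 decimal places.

14.11

Sorted: 2.4, 3.9, 5.9, 7.1, 9.6, 9.8, 13.3, 16.0, 18.6, 18.8, 20.3, 21.0, 21.3, 24.1, 24.6, 24.7, 25.9, 27.5, 28.5, 32.2, 32.5, 33.4.
n = 22.
r = 1 + (30/100)·(22 − 1) = 1 + 6.3 = 7.3.
Rank 7 is 13.3 and rank 8 is 16.0.
Interpolate: 13.3 + 0.3·(16.0 − 13.3) = 13.3 + 0.3·2.7 = 14.11.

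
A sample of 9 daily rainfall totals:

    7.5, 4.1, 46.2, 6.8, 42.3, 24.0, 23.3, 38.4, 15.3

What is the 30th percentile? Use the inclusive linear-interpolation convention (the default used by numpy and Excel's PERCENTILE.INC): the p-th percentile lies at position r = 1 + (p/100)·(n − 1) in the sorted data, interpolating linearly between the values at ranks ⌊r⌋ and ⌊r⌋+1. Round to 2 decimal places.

Sorted: 4.1, 6.8, 7.5, 15.3, 23.3, 24.0, 38.4, 42.3, 46.2.
n = 9.
r = 1 + (30/100)·(9 − 1) = 1 + 2.4 = 3.4.
Rank 3 is 7.5 and rank 4 is 15.3.
Interpolate: 7.5 + 0.4·(15.3 − 7.5) = 7.5 + 0.4·7.8 = 10.62.

10.62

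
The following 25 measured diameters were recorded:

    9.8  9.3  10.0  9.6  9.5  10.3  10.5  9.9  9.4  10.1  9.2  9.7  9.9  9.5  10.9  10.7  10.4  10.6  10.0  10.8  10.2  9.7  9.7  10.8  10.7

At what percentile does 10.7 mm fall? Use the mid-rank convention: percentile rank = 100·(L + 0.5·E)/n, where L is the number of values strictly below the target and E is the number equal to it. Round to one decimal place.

84.0

Sorted: 9.2, 9.3, 9.4, 9.5, 9.5, 9.6, 9.7, 9.7, 9.7, 9.8, 9.9, 9.9, 10.0, 10.0, 10.1, 10.2, 10.3, 10.4, 10.5, 10.6, 10.7, 10.7, 10.8, 10.8, 10.9.
Count below 10.7: L = 20; count equal: E = 2; n = 25.
Percentile rank = 100·(20 + 0.5·2)/25 = 100·21/25 = 84.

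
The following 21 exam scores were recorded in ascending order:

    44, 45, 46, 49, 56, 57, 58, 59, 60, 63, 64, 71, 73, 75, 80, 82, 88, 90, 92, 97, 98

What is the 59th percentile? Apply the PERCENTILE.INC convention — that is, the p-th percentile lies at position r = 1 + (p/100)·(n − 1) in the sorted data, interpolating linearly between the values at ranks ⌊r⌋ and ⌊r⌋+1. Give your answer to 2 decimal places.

n = 21.
r = 1 + (59/100)·(21 − 1) = 1 + 11.8 = 12.8.
Rank 12 is 71 and rank 13 is 73.
Interpolate: 71 + 0.8·(73 − 71) = 71 + 0.8·2 = 72.6.

72.60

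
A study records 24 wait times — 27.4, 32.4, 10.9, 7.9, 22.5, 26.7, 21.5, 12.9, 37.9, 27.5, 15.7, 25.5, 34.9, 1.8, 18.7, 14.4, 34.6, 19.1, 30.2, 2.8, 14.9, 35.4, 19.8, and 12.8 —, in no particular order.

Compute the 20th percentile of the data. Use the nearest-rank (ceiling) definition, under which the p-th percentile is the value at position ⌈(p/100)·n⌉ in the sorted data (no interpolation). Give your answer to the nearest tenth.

Sorted: 1.8, 2.8, 7.9, 10.9, 12.8, 12.9, 14.4, 14.9, 15.7, 18.7, 19.1, 19.8, 21.5, 22.5, 25.5, 26.7, 27.4, 27.5, 30.2, 32.4, 34.6, 34.9, 35.4, 37.9.
n = 24.
Position = ⌈20/100 · 24⌉ = ⌈4.8⌉ = 5.
The value at rank 5 is 12.8.

12.8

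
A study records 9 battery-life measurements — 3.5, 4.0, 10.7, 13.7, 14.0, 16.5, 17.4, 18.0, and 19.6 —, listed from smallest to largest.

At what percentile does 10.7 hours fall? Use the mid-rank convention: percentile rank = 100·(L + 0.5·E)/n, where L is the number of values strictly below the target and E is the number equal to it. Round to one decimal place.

27.8

Count below 10.7: L = 2; count equal: E = 1; n = 9.
Percentile rank = 100·(2 + 0.5·1)/9 = 100·2.5/9 = 27.78.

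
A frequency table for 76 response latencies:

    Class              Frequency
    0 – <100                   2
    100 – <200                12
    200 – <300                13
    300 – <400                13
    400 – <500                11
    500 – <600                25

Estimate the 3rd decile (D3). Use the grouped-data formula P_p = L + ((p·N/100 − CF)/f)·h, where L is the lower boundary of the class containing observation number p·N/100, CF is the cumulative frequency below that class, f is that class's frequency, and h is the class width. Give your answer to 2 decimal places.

N = 76; target position k = 30/100 · 76 = 22.8.
Cumulative frequencies: 2, 14, 27, 40, 51, 76.
Observation 22.8 falls in the class 200 – <300.
L = 200, CF = 14, f = 13, h = 100.
P30 = 200 + ((22.8 − 14)/13)·100 = 200 + 67.6923 = 267.692.

267.69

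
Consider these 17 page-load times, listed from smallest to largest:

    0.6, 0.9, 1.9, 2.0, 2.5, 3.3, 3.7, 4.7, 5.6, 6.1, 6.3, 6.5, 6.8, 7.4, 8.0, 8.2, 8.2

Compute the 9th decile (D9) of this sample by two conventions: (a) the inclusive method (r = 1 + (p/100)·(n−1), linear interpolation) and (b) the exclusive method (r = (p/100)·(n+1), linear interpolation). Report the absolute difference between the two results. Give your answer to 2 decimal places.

0.12

n = 17.
(a) r = 15.4; between ranks 15 (8.0) and 16 (8.2): 8.08.
(b) r = 16.2; between ranks 16 (8.2) and 17 (8.2): 8.2.
|8.08 − 8.2| = 0.12.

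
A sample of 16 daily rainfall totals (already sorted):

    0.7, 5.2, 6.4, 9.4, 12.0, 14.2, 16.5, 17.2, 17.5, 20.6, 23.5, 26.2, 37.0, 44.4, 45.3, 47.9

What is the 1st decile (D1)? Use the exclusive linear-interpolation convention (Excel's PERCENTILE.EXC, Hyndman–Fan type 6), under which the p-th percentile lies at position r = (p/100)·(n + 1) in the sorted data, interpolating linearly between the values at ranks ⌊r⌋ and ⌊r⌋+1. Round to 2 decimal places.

n = 16.
r = (10/100)·(16 + 1) = 1.7.
Rank 1 is 0.7 and rank 2 is 5.2.
Interpolate: 0.7 + 0.7·(5.2 − 0.7) = 0.7 + 0.7·4.5 = 3.85.

3.85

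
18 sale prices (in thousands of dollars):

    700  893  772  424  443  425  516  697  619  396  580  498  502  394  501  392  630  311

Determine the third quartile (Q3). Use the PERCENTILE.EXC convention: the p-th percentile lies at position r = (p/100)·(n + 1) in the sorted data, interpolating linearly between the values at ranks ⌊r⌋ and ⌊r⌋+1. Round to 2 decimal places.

646.75

Sorted: 311, 392, 394, 396, 424, 425, 443, 498, 501, 502, 516, 580, 619, 630, 697, 700, 772, 893.
n = 18.
r = (75/100)·(18 + 1) = 14.25.
Rank 14 is 630 and rank 15 is 697.
Interpolate: 630 + 0.25·(697 − 630) = 630 + 0.25·67 = 646.75.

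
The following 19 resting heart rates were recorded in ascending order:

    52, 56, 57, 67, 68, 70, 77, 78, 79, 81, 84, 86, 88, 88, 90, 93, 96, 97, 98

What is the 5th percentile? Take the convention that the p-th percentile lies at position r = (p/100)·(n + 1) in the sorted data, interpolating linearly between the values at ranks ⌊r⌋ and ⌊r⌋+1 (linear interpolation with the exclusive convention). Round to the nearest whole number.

52

n = 19.
r = (5/100)·(19 + 1) = 1.
r is an integer, so P5 is the value at rank 1: 52.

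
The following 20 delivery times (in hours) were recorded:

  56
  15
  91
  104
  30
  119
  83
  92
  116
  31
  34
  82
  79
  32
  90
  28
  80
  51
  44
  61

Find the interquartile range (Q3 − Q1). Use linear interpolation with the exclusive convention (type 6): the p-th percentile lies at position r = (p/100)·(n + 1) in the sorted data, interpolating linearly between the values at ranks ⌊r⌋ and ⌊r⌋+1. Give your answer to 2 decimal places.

Sorted: 15, 28, 30, 31, 32, 34, 44, 51, 56, 61, 79, 80, 82, 83, 90, 91, 92, 104, 116, 119.
n = 20.
P25: r = 5.25; ranks 5–6 are 32, 34; interpolating gives 32.5.
P75: r = 15.75; ranks 15–16 are 90, 91; interpolating gives 90.75.
Difference: 90.75 − 32.5 = 58.25.

58.25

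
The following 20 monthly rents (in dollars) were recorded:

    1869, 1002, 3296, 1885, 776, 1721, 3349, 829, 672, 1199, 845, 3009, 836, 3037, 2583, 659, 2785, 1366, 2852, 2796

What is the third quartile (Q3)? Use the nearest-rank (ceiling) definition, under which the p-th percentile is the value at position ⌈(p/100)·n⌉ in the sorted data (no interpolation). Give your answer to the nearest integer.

Sorted: 659, 672, 776, 829, 836, 845, 1002, 1199, 1366, 1721, 1869, 1885, 2583, 2785, 2796, 2852, 3009, 3037, 3296, 3349.
n = 20.
Position = ⌈75/100 · 20⌉ = ⌈15⌉ = 15.
The value at rank 15 is 2796.

2796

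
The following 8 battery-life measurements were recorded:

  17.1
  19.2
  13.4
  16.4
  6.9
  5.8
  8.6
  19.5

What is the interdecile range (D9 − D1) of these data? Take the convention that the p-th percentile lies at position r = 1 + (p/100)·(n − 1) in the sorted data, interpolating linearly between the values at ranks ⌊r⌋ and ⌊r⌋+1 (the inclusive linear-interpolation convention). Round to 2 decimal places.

12.72

Sorted: 5.8, 6.9, 8.6, 13.4, 16.4, 17.1, 19.2, 19.5.
n = 8.
P10: r = 1.7; ranks 1–2 are 5.8, 6.9; interpolating gives 6.57.
P90: r = 7.3; ranks 7–8 are 19.2, 19.5; interpolating gives 19.29.
Difference: 19.29 − 6.57 = 12.72.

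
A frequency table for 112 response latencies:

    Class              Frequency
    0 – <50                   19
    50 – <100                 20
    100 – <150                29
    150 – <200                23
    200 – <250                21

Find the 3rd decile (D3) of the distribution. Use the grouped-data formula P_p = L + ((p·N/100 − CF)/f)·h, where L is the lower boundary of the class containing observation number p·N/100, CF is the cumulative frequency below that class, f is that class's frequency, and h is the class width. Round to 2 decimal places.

N = 112; target position k = 30/100 · 112 = 33.6.
Cumulative frequencies: 19, 39, 68, 91, 112.
Observation 33.6 falls in the class 50 – <100.
L = 50, CF = 19, f = 20, h = 50.
P30 = 50 + ((33.6 − 19)/20)·50 = 50 + 36.5 = 86.5.

86.50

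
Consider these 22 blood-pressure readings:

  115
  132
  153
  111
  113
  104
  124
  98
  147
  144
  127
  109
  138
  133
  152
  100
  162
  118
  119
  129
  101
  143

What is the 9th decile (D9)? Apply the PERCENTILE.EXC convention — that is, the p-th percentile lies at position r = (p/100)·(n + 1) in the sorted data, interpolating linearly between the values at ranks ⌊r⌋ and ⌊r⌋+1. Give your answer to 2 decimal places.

152.70

Sorted: 98, 100, 101, 104, 109, 111, 113, 115, 118, 119, 124, 127, 129, 132, 133, 138, 143, 144, 147, 152, 153, 162.
n = 22.
r = (90/100)·(22 + 1) = 20.7.
Rank 20 is 152 and rank 21 is 153.
Interpolate: 152 + 0.7·(153 − 152) = 152 + 0.7·1 = 152.7.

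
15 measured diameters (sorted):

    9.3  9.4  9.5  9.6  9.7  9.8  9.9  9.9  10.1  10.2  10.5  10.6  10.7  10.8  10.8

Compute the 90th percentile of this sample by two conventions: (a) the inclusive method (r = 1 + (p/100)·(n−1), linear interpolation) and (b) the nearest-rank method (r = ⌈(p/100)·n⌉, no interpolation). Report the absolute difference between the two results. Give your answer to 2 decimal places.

n = 15.
(a) r = 13.6; between ranks 13 (10.7) and 14 (10.8): 10.76.
(b) the nearest-rank method: rank 14 → 10.8.
|10.76 − 10.8| = 0.04.

0.04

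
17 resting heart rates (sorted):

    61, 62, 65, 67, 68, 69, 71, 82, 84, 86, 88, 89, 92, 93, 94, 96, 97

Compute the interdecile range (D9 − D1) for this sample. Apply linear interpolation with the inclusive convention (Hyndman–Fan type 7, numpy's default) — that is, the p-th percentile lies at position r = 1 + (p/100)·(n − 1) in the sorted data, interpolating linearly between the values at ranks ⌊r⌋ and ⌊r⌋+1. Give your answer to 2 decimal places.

31.00

n = 17.
P10: r = 2.6; ranks 2–3 are 62, 65; interpolating gives 63.8.
P90: r = 15.4; ranks 15–16 are 94, 96; interpolating gives 94.8.
Difference: 94.8 − 63.8 = 31.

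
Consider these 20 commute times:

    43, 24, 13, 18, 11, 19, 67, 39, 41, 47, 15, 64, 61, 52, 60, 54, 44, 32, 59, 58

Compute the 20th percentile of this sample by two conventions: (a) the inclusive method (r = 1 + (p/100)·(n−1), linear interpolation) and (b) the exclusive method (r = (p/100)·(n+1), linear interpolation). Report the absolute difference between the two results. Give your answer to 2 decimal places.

Sorted: 11, 13, 15, 18, 19, 24, 32, 39, 41, 43, 44, 47, 52, 54, 58, 59, 60, 61, 64, 67.
n = 20.
(a) r = 4.8; between ranks 4 (18) and 5 (19): 18.8.
(b) r = 4.2; between ranks 4 (18) and 5 (19): 18.2.
|18.8 − 18.2| = 0.6.

0.60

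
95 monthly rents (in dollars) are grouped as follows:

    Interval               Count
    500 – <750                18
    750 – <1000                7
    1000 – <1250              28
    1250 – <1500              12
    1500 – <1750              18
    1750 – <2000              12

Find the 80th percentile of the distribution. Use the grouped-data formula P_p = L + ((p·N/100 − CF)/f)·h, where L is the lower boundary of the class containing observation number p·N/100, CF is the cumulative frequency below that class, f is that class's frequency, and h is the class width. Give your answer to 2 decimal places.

1652.78

N = 95; target position k = 80/100 · 95 = 76.
Cumulative frequencies: 18, 25, 53, 65, 83, 95.
Observation 76 falls in the class 1500 – <1750.
L = 1500, CF = 65, f = 18, h = 250.
P80 = 1500 + ((76 − 65)/18)·250 = 1500 + 152.778 = 1652.78.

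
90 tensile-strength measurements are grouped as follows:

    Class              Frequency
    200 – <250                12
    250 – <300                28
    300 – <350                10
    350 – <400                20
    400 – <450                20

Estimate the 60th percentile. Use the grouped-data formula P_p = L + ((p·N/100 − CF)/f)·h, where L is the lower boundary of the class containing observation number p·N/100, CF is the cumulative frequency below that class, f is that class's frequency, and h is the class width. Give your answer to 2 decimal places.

360.00

N = 90; target position k = 60/100 · 90 = 54.
Cumulative frequencies: 12, 40, 50, 70, 90.
Observation 54 falls in the class 350 – <400.
L = 350, CF = 50, f = 20, h = 50.
P60 = 350 + ((54 − 50)/20)·50 = 350 + 10 = 360.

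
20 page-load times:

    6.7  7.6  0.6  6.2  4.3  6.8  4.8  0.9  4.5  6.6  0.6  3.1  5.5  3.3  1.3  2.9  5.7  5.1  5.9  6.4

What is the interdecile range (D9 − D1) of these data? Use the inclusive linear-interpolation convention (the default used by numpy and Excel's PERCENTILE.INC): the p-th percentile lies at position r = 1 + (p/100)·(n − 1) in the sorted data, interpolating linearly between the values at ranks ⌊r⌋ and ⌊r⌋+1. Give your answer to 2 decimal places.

Sorted: 0.6, 0.6, 0.9, 1.3, 2.9, 3.1, 3.3, 4.3, 4.5, 4.8, 5.1, 5.5, 5.7, 5.9, 6.2, 6.4, 6.6, 6.7, 6.8, 7.6.
n = 20.
P10: r = 2.9; ranks 2–3 are 0.6, 0.9; interpolating gives 0.87.
P90: r = 18.1; ranks 18–19 are 6.7, 6.8; interpolating gives 6.71.
Difference: 6.71 − 0.87 = 5.84.

5.84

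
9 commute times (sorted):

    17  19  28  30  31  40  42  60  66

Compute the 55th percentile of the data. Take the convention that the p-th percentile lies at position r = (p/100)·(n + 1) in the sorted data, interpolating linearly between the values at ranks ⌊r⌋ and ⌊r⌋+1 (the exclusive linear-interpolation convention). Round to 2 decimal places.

n = 9.
r = (55/100)·(9 + 1) = 5.5.
Rank 5 is 31 and rank 6 is 40.
Interpolate: 31 + 0.5·(40 − 31) = 31 + 0.5·9 = 35.5.

35.50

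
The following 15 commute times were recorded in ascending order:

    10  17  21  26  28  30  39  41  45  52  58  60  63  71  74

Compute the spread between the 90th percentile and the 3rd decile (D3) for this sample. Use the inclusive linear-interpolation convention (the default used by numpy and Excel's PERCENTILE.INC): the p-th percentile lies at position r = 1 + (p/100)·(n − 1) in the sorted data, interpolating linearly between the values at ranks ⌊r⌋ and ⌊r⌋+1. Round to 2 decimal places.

n = 15.
P30: r = 5.2; ranks 5–6 are 28, 30; interpolating gives 28.4.
P90: r = 13.6; ranks 13–14 are 63, 71; interpolating gives 67.8.
Difference: 67.8 − 28.4 = 39.4.

39.40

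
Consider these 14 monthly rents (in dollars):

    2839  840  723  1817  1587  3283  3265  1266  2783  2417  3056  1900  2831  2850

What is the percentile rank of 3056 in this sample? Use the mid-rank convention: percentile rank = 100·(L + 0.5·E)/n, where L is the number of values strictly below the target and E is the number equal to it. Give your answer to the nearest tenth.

Sorted: 723, 840, 1266, 1587, 1817, 1900, 2417, 2783, 2831, 2839, 2850, 3056, 3265, 3283.
Count below 3056: L = 11; count equal: E = 1; n = 14.
Percentile rank = 100·(11 + 0.5·1)/14 = 100·11.5/14 = 82.14.

82.1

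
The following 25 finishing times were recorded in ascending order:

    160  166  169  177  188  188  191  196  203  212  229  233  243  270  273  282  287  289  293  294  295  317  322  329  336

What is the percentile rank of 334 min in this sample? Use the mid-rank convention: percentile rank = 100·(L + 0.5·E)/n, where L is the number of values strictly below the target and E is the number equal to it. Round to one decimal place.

Count below 334: L = 24; count equal: E = 0; n = 25.
Percentile rank = 100·(24 + 0.5·0)/25 = 100·24/25 = 96.

96.0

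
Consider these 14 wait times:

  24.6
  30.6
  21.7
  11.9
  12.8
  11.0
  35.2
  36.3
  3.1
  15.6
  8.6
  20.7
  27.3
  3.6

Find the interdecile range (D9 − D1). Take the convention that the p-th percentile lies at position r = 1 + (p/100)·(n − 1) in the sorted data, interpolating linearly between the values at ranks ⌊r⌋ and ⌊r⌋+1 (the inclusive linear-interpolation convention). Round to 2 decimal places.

Sorted: 3.1, 3.6, 8.6, 11.0, 11.9, 12.8, 15.6, 20.7, 21.7, 24.6, 27.3, 30.6, 35.2, 36.3.
n = 14.
P10: r = 2.3; ranks 2–3 are 3.6, 8.6; interpolating gives 5.1.
P90: r = 12.7; ranks 12–13 are 30.6, 35.2; interpolating gives 33.82.
Difference: 33.82 − 5.1 = 28.72.

28.72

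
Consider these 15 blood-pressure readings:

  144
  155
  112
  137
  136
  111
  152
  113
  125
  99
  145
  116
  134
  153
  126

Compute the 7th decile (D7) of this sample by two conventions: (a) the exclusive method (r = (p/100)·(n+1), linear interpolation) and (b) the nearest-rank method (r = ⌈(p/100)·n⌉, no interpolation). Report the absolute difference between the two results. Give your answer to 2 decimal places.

Sorted: 99, 111, 112, 113, 116, 125, 126, 134, 136, 137, 144, 145, 152, 153, 155.
n = 15.
(a) r = 11.2; between ranks 11 (144) and 12 (145): 144.2.
(b) the nearest-rank method: rank 11 → 144.
|144.2 − 144| = 0.2.

0.20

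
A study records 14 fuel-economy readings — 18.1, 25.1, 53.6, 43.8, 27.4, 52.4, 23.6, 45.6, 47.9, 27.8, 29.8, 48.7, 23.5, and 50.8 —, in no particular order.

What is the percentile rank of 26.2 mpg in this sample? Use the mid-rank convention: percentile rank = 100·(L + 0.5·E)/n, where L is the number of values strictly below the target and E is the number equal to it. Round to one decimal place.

28.6

Sorted: 18.1, 23.5, 23.6, 25.1, 27.4, 27.8, 29.8, 43.8, 45.6, 47.9, 48.7, 50.8, 52.4, 53.6.
Count below 26.2: L = 4; count equal: E = 0; n = 14.
Percentile rank = 100·(4 + 0.5·0)/14 = 100·4/14 = 28.57.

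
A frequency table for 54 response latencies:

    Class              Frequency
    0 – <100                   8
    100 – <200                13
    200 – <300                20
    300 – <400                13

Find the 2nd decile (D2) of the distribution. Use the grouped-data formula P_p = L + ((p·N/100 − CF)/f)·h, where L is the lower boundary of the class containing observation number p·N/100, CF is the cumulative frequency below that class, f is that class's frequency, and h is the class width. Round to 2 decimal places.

121.54

N = 54; target position k = 20/100 · 54 = 10.8.
Cumulative frequencies: 8, 21, 41, 54.
Observation 10.8 falls in the class 100 – <200.
L = 100, CF = 8, f = 13, h = 100.
P20 = 100 + ((10.8 − 8)/13)·100 = 100 + 21.5385 = 121.538.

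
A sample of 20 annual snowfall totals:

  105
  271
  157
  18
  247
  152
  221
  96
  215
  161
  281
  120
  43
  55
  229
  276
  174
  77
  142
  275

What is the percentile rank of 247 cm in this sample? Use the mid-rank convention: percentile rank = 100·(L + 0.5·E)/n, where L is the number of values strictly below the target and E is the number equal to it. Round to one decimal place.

77.5

Sorted: 18, 43, 55, 77, 96, 105, 120, 142, 152, 157, 161, 174, 215, 221, 229, 247, 271, 275, 276, 281.
Count below 247: L = 15; count equal: E = 1; n = 20.
Percentile rank = 100·(15 + 0.5·1)/20 = 100·15.5/20 = 77.5.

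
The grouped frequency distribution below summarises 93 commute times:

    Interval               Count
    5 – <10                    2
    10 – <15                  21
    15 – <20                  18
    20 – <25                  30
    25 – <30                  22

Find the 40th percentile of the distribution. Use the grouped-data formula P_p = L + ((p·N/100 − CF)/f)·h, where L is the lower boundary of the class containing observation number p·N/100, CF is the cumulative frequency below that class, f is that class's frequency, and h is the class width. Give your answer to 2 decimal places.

18.94

N = 93; target position k = 40/100 · 93 = 37.2.
Cumulative frequencies: 2, 23, 41, 71, 93.
Observation 37.2 falls in the class 15 – <20.
L = 15, CF = 23, f = 18, h = 5.
P40 = 15 + ((37.2 − 23)/18)·5 = 15 + 3.94444 = 18.9444.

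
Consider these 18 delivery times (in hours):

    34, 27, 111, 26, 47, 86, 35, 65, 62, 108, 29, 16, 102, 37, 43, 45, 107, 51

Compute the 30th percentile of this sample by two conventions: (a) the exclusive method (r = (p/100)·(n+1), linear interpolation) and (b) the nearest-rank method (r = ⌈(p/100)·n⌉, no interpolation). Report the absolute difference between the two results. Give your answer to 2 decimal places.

0.30

Sorted: 16, 26, 27, 29, 34, 35, 37, 43, 45, 47, 51, 62, 65, 86, 102, 107, 108, 111.
n = 18.
(a) r = 5.7; between ranks 5 (34) and 6 (35): 34.7.
(b) the nearest-rank method: rank 6 → 35.
|34.7 − 35| = 0.3.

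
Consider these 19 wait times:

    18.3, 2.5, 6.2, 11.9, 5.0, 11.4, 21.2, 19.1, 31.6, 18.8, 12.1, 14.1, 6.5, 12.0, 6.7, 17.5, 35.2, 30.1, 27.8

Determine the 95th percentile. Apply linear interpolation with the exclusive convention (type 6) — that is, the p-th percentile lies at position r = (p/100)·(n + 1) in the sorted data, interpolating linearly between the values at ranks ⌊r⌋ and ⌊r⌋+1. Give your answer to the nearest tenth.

Sorted: 2.5, 5.0, 6.2, 6.5, 6.7, 11.4, 11.9, 12.0, 12.1, 14.1, 17.5, 18.3, 18.8, 19.1, 21.2, 27.8, 30.1, 31.6, 35.2.
n = 19.
r = (95/100)·(19 + 1) = 19.
r is an integer, so P95 is the value at rank 19: 35.2.

35.2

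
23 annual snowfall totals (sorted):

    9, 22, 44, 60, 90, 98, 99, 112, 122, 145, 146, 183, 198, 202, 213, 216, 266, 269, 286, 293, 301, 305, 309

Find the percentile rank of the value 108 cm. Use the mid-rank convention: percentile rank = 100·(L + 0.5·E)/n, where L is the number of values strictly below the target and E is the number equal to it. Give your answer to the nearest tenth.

30.4

Count below 108: L = 7; count equal: E = 0; n = 23.
Percentile rank = 100·(7 + 0.5·0)/23 = 100·7/23 = 30.43.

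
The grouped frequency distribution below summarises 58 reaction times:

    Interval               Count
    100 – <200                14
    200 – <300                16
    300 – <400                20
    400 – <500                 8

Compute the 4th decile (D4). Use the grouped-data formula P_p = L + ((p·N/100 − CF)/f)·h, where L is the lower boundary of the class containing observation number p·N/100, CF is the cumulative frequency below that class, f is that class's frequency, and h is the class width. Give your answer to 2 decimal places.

N = 58; target position k = 40/100 · 58 = 23.2.
Cumulative frequencies: 14, 30, 50, 58.
Observation 23.2 falls in the class 200 – <300.
L = 200, CF = 14, f = 16, h = 100.
P40 = 200 + ((23.2 − 14)/16)·100 = 200 + 57.5 = 257.5.

257.50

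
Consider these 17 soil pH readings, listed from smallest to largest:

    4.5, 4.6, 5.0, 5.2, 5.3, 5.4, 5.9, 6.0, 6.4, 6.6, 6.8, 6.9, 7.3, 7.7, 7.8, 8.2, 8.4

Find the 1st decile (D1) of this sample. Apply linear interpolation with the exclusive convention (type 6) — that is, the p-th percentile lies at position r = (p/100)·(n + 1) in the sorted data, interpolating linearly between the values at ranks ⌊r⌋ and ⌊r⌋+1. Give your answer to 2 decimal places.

n = 17.
r = (10/100)·(17 + 1) = 1.8.
Rank 1 is 4.5 and rank 2 is 4.6.
Interpolate: 4.5 + 0.8·(4.6 − 4.5) = 4.5 + 0.8·0.1 = 4.58.

4.58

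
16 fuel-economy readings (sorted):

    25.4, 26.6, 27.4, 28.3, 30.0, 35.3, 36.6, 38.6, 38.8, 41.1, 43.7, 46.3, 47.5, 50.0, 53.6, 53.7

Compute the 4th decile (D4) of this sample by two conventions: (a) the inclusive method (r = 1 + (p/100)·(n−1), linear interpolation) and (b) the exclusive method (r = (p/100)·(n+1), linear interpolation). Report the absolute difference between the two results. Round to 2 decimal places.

n = 16.
(a) r = 7 → value at rank 7 = 36.6.
(b) r = 6.8; between ranks 6 (35.3) and 7 (36.6): 36.34.
|36.6 − 36.34| = 0.26.

0.26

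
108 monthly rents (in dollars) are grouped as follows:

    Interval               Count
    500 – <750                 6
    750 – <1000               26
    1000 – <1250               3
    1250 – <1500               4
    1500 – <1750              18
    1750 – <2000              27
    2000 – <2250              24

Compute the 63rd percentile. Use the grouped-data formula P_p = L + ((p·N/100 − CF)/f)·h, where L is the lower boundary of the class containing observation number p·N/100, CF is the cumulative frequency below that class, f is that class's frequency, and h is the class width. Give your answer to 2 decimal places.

1852.22

N = 108; target position k = 63/100 · 108 = 68.04.
Cumulative frequencies: 6, 32, 35, 39, 57, 84, 108.
Observation 68.04 falls in the class 1750 – <2000.
L = 1750, CF = 57, f = 27, h = 250.
P63 = 1750 + ((68.04 − 57)/27)·250 = 1750 + 102.222 = 1852.22.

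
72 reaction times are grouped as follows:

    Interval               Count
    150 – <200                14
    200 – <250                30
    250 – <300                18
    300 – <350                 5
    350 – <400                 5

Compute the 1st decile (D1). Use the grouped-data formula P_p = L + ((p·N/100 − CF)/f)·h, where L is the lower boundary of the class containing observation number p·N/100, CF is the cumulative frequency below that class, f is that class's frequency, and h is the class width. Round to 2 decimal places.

N = 72; target position k = 10/100 · 72 = 7.2.
Cumulative frequencies: 14, 44, 62, 67, 72.
Observation 7.2 falls in the class 150 – <200.
L = 150, CF = 0, f = 14, h = 50.
P10 = 150 + ((7.2 − 0)/14)·50 = 150 + 25.7143 = 175.714.

175.71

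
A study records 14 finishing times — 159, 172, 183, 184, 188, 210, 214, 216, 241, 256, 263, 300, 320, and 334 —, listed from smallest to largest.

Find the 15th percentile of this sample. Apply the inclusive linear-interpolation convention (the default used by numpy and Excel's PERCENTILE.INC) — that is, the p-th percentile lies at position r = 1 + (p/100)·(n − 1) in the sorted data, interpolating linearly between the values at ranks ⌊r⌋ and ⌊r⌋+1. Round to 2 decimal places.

n = 14.
r = 1 + (15/100)·(14 − 1) = 1 + 1.95 = 2.95.
Rank 2 is 172 and rank 3 is 183.
Interpolate: 172 + 0.95·(183 − 172) = 172 + 0.95·11 = 182.45.

182.45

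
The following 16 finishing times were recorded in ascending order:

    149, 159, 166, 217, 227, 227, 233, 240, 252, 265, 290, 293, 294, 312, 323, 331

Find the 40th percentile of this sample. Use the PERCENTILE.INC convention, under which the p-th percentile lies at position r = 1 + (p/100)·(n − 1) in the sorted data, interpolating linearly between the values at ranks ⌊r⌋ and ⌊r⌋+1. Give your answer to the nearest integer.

n = 16.
r = 1 + (40/100)·(16 − 1) = 1 + 6 = 7.
r is an integer, so P40 is the value at rank 7: 233.

233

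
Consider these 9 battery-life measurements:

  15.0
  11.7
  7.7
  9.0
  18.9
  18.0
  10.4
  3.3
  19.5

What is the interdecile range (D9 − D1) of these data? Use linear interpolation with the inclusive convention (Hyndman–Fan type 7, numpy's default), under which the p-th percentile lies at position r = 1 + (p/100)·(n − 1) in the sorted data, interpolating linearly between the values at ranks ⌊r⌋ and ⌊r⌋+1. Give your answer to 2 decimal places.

Sorted: 3.3, 7.7, 9.0, 10.4, 11.7, 15.0, 18.0, 18.9, 19.5.
n = 9.
P10: r = 1.8; ranks 1–2 are 3.3, 7.7; interpolating gives 6.82.
P90: r = 8.2; ranks 8–9 are 18.9, 19.5; interpolating gives 19.02.
Difference: 19.02 − 6.82 = 12.2.

12.20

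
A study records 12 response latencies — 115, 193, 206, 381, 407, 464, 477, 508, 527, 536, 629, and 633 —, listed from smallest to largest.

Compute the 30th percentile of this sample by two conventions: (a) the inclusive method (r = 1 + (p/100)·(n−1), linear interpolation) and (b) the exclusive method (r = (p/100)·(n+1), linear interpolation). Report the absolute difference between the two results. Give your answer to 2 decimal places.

n = 12.
(a) r = 4.3; between ranks 4 (381) and 5 (407): 388.8.
(b) r = 3.9; between ranks 3 (206) and 4 (381): 363.5.
|388.8 − 363.5| = 25.3.

25.30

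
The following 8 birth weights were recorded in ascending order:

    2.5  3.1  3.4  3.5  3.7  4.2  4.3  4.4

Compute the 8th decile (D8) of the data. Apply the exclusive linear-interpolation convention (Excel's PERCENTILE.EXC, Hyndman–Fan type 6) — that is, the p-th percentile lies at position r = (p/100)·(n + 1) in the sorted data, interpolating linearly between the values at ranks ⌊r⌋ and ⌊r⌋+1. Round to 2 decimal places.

n = 8.
r = (80/100)·(8 + 1) = 7.2.
Rank 7 is 4.3 and rank 8 is 4.4.
Interpolate: 4.3 + 0.2·(4.4 − 4.3) = 4.3 + 0.2·0.1 = 4.32.

4.32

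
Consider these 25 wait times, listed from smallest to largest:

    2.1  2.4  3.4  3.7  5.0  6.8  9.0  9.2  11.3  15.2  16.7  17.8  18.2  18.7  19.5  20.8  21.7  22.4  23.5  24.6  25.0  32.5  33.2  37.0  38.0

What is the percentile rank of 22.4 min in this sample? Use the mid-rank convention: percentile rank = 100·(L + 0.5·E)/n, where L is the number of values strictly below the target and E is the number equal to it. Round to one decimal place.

70.0

Count below 22.4: L = 17; count equal: E = 1; n = 25.
Percentile rank = 100·(17 + 0.5·1)/25 = 100·17.5/25 = 70.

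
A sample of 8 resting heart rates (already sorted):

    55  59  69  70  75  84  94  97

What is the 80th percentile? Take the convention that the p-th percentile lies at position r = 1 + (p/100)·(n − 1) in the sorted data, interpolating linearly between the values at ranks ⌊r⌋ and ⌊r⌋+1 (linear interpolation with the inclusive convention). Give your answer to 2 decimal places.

90.00

n = 8.
r = 1 + (80/100)·(8 − 1) = 1 + 5.6 = 6.6.
Rank 6 is 84 and rank 7 is 94.
Interpolate: 84 + 0.6·(94 − 84) = 84 + 0.6·10 = 90.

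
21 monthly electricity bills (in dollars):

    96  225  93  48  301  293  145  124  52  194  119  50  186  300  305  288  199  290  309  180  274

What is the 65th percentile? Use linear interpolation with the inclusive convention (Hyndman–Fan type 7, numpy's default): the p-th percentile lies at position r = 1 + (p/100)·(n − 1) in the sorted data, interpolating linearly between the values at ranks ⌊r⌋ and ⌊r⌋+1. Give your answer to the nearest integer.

274

Sorted: 48, 50, 52, 93, 96, 119, 124, 145, 180, 186, 194, 199, 225, 274, 288, 290, 293, 300, 301, 305, 309.
n = 21.
r = 1 + (65/100)·(21 − 1) = 1 + 13 = 14.
r is an integer, so P65 is the value at rank 14: 274.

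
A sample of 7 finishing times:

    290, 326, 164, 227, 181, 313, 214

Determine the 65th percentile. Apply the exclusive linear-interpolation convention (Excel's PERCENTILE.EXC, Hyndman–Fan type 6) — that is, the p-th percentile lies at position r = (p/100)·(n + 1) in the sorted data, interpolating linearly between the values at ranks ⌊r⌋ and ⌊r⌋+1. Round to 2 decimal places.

Sorted: 164, 181, 214, 227, 290, 313, 326.
n = 7.
r = (65/100)·(7 + 1) = 5.2.
Rank 5 is 290 and rank 6 is 313.
Interpolate: 290 + 0.2·(313 − 290) = 290 + 0.2·23 = 294.6.

294.60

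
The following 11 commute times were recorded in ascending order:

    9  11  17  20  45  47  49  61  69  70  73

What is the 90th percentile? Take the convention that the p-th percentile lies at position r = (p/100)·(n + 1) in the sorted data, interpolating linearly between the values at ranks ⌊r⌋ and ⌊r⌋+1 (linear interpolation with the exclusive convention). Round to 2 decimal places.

72.40

n = 11.
r = (90/100)·(11 + 1) = 10.8.
Rank 10 is 70 and rank 11 is 73.
Interpolate: 70 + 0.8·(73 − 70) = 70 + 0.8·3 = 72.4.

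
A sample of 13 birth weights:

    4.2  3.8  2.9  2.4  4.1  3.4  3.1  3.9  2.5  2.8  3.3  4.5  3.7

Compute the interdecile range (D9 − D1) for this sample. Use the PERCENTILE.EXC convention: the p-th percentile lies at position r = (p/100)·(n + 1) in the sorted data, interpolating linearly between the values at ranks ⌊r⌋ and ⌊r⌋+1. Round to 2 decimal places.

Sorted: 2.4, 2.5, 2.8, 2.9, 3.1, 3.3, 3.4, 3.7, 3.8, 3.9, 4.1, 4.2, 4.5.
n = 13.
P10: r = 1.4; ranks 1–2 are 2.4, 2.5; interpolating gives 2.44.
P90: r = 12.6; ranks 12–13 are 4.2, 4.5; interpolating gives 4.38.
Difference: 4.38 − 2.44 = 1.94.

1.94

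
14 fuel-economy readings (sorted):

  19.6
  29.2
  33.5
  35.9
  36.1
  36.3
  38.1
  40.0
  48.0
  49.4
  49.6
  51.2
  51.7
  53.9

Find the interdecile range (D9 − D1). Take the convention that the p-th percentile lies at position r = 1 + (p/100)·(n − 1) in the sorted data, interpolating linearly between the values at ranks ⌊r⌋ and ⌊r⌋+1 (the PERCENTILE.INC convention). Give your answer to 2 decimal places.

21.06

n = 14.
P10: r = 2.3; ranks 2–3 are 29.2, 33.5; interpolating gives 30.49.
P90: r = 12.7; ranks 12–13 are 51.2, 51.7; interpolating gives 51.55.
Difference: 51.55 − 30.49 = 21.06.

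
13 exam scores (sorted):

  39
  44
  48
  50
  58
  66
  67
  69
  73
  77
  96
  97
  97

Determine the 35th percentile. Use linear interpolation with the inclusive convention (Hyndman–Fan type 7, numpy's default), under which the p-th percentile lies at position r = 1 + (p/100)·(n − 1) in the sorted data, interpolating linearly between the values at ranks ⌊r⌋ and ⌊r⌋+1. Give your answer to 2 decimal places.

n = 13.
r = 1 + (35/100)·(13 − 1) = 1 + 4.2 = 5.2.
Rank 5 is 58 and rank 6 is 66.
Interpolate: 58 + 0.2·(66 − 58) = 58 + 0.2·8 = 59.6.

59.60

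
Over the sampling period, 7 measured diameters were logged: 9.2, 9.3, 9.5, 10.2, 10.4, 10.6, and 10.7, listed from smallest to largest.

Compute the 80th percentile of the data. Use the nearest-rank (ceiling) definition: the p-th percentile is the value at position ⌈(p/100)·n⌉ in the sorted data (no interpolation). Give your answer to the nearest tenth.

n = 7.
Position = ⌈80/100 · 7⌉ = ⌈5.6⌉ = 6.
The value at rank 6 is 10.6.

10.6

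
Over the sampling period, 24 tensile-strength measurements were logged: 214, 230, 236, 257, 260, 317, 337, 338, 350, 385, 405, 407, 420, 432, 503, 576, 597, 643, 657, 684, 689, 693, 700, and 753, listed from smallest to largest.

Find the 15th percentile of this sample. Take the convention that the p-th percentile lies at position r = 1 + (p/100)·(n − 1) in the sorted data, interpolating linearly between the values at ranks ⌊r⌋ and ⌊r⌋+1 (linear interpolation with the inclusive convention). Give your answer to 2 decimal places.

n = 24.
r = 1 + (15/100)·(24 − 1) = 1 + 3.45 = 4.45.
Rank 4 is 257 and rank 5 is 260.
Interpolate: 257 + 0.45·(260 − 257) = 257 + 0.45·3 = 258.35.

258.35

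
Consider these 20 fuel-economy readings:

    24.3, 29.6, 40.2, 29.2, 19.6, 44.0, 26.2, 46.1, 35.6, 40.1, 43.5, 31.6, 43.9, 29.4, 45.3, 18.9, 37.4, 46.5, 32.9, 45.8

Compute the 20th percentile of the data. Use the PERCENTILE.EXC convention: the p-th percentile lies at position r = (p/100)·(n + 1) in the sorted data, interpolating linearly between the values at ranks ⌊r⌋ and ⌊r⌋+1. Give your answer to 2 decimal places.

Sorted: 18.9, 19.6, 24.3, 26.2, 29.2, 29.4, 29.6, 31.6, 32.9, 35.6, 37.4, 40.1, 40.2, 43.5, 43.9, 44.0, 45.3, 45.8, 46.1, 46.5.
n = 20.
r = (20/100)·(20 + 1) = 4.2.
Rank 4 is 26.2 and rank 5 is 29.2.
Interpolate: 26.2 + 0.2·(29.2 − 26.2) = 26.2 + 0.2·3 = 26.8.

26.80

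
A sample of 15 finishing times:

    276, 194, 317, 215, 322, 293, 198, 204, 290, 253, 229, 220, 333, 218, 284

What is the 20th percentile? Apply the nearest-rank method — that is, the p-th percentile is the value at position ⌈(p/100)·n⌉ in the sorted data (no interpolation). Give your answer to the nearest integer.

Sorted: 194, 198, 204, 215, 218, 220, 229, 253, 276, 284, 290, 293, 317, 322, 333.
n = 15.
Position = ⌈20/100 · 15⌉ = ⌈3⌉ = 3.
The value at rank 3 is 204.

204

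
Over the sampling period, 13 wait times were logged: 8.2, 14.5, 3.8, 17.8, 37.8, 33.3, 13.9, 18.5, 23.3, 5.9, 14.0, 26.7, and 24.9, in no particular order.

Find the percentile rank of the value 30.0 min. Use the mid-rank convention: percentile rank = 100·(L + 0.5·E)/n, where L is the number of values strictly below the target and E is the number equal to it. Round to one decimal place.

84.6

Sorted: 3.8, 5.9, 8.2, 13.9, 14.0, 14.5, 17.8, 18.5, 23.3, 24.9, 26.7, 33.3, 37.8.
Count below 30.0: L = 11; count equal: E = 0; n = 13.
Percentile rank = 100·(11 + 0.5·0)/13 = 100·11/13 = 84.62.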